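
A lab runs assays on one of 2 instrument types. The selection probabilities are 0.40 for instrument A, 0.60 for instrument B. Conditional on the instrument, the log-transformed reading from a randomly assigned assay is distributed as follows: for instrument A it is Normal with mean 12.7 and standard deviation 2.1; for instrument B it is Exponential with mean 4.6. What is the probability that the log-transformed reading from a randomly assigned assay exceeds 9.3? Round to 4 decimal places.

0.4584

Conditional on each instrument, P(X > 9.3): A: 0.947281; B: 0.132425.
By total probability, P(X > 9.3) = 0.4·0.947281 + 0.6·0.132425 = 0.458368.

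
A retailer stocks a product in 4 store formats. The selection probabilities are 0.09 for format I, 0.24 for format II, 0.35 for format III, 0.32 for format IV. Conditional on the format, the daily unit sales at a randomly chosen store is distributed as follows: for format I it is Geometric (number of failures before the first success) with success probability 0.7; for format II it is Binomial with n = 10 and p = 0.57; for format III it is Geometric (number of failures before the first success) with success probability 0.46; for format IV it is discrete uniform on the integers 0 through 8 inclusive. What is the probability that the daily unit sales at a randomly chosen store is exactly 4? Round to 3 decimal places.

0.083

Conditional on each format, P(X = 4): I: 0.00567; II: 0.140129; III: 0.0391141; IV: 0.111111.
By total probability, P(X = 4) = 0.09·0.00567 + 0.24·0.140129 + 0.35·0.0391141 + 0.32·0.111111 = 0.0833868.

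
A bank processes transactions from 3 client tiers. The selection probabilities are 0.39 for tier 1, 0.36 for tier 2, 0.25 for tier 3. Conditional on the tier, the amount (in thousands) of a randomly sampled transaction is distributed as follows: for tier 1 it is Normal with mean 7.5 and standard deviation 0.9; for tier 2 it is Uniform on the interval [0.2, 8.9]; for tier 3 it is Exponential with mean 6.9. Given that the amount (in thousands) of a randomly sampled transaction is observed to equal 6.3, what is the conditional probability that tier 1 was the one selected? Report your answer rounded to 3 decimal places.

0.560

Likelihoods f(6.3 | ·): 1: 0.182233; 2: 0.114943; 3: 0.0581596.
Posterior ∝ prior × likelihood. Numerator for 1: 0.39·0.182233 = 0.071071.
Normalizing constant: 0.39·0.182233 + 0.36·0.114943 + 0.25·0.0581596 = 0.12699.
P(1 | observation) = 0.071071 / 0.12699 = 0.559657.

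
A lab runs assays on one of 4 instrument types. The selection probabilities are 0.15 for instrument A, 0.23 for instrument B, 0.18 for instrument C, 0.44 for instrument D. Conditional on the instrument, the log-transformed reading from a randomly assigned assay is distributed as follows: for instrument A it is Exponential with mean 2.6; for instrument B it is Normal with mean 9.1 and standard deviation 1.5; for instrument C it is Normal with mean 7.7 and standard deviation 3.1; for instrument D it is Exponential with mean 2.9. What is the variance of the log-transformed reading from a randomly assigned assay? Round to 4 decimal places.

Per component, A: μ=2.6, E[X²]=13.52; B: μ=9.1, E[X²]=85.06; C: μ=7.7, E[X²]=68.9; D: μ=2.9, E[X²]=16.82.
E[X] = 0.15·2.6 + 0.23·9.1 + 0.18·7.7 + 0.44·2.9 = 5.145.
E[X²] = 0.15·13.52 + 0.23·85.06 + 0.18·68.9 + 0.44·16.82 = 41.3946.
Var(X) = E[X²] − (E[X])² = 41.3946 − 26.471 = 14.9236.

14.9236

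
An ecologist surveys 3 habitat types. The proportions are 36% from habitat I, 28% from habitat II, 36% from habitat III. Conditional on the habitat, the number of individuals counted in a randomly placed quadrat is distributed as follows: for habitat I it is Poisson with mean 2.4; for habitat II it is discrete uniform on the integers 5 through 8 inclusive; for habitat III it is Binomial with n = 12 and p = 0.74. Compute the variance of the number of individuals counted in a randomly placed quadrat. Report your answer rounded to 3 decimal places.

9.753

Per component, I: μ=2.4, E[X²]=8.16; II: μ=6.5, E[X²]=43.5; III: μ=8.88, E[X²]=81.1632.
E[X] = 0.36·2.4 + 0.28·6.5 + 0.36·8.88 = 5.8808.
E[X²] = 0.36·8.16 + 0.28·43.5 + 0.36·81.1632 = 44.3364.
Var(X) = E[X²] − (E[X])² = 44.3364 − 34.5838 = 9.75254.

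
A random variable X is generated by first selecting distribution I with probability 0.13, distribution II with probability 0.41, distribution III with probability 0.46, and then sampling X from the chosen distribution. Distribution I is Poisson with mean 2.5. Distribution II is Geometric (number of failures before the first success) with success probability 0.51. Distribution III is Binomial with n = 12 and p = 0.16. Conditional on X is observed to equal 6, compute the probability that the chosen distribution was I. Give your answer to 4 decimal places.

0.4013

Likelihoods P(X=6 | ·): I: 0.0278337; II: 0.00705906; III: 0.00544587.
Posterior ∝ prior × likelihood. Numerator for I: 0.13·0.0278337 = 0.00361838.
Normalizing constant: 0.13·0.0278337 + 0.41·0.00705906 + 0.46·0.00544587 = 0.0090177.
P(I | observation) = 0.00361838 / 0.0090177 = 0.401254.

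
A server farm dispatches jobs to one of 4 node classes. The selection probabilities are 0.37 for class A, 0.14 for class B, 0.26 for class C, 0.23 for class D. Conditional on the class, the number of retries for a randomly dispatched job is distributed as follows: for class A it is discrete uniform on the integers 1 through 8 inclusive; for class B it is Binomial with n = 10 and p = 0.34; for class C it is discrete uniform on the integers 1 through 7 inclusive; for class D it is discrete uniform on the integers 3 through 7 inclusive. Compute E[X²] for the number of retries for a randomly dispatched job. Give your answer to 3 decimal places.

22.778

For each component E[X²] = Var + (mean)², giving A: 25.5; B: 13.804; C: 20; D: 27.
Overall E[X²] = 0.37·25.5 + 0.14·13.804 + 0.26·20 + 0.23·27 = 22.7776.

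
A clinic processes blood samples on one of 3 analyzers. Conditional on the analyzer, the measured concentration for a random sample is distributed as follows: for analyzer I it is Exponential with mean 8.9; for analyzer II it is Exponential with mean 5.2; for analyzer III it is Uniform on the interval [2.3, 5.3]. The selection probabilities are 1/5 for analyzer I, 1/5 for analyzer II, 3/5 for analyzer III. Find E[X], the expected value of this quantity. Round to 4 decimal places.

Component means — I: 8.9; II: 5.2; III: 3.8.
E[X] = 0.2·8.9 + 0.2·5.2 + 0.6·3.8 = 5.1.

5.1000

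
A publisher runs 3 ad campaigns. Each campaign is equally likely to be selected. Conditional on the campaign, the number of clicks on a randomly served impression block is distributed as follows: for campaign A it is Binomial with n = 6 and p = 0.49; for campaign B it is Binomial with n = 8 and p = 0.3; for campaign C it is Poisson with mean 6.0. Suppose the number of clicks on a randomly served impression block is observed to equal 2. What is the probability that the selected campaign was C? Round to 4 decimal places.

0.0763

Likelihoods P(X=2 | ·): A: 0.243649; B: 0.296475; C: 0.0446175.
Posterior ∝ prior × likelihood. Numerator for C: 0.333333·0.0446175 = 0.0148725.
Normalizing constant: 0.333333·0.243649 + 0.333333·0.296475 + 0.333333·0.0446175 = 0.194914.
P(C | observation) = 0.0148725 / 0.194914 = 0.076303.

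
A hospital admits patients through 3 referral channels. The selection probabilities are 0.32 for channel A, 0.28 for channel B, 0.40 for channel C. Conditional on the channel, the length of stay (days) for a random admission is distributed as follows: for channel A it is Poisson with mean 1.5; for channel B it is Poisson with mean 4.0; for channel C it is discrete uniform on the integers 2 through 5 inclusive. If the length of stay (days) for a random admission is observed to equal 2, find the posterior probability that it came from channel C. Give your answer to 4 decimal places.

Likelihoods P(X=2 | ·): A: 0.251021; B: 0.146525; C: 0.25.
Posterior ∝ prior × likelihood. Numerator for C: 0.4·0.25 = 0.1.
Normalizing constant: 0.32·0.251021 + 0.28·0.146525 + 0.4·0.25 = 0.221354.
P(C | observation) = 0.1 / 0.221354 = 0.451765.

0.4518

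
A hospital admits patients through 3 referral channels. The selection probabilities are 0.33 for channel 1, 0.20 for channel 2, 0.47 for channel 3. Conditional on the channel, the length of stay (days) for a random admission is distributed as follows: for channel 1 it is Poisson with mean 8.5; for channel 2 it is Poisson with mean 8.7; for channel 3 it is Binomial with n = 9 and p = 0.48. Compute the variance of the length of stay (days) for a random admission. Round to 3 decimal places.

Per component, 1: μ=8.5, E[X²]=80.75; 2: μ=8.7, E[X²]=84.39; 3: μ=4.32, E[X²]=20.9088.
E[X] = 0.33·8.5 + 0.2·8.7 + 0.47·4.32 = 6.5754.
E[X²] = 0.33·80.75 + 0.2·84.39 + 0.47·20.9088 = 53.3526.
Var(X) = E[X²] − (E[X])² = 53.3526 − 43.2359 = 10.1168.

10.117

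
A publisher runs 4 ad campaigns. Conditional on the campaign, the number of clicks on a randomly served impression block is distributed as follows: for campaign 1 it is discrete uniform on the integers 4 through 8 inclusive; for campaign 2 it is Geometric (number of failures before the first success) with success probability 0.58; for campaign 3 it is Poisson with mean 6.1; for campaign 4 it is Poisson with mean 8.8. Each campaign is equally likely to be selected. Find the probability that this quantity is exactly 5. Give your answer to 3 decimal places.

Conditional on each campaign, P(X = 5): 1: 0.2; 2: 0.00758009; 3: 0.15786; 4: 0.0662889.
By total probability, P(X = 5) = 0.25·0.2 + 0.25·0.00758009 + 0.25·0.15786 + 0.25·0.0662889 = 0.107932.

0.108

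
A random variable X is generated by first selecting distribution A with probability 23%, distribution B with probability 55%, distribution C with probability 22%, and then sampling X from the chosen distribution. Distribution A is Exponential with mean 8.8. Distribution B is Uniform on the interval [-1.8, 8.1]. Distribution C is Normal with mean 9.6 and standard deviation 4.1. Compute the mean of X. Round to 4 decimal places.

Component means — A: 8.8; B: 3.15; C: 9.6.
E[X] = 0.23·8.8 + 0.55·3.15 + 0.22·9.6 = 5.8685.

5.8685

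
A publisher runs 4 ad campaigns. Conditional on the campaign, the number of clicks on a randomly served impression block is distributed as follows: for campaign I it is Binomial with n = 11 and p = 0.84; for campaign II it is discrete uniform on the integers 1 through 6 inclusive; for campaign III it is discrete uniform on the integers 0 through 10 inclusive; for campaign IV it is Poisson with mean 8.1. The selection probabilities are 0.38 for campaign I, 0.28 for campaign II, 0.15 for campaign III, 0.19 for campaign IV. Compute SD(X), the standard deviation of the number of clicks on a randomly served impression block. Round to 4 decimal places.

Per component, I: μ=9.24, E[X²]=86.856; II: μ=3.5, E[X²]=15.1667; III: μ=5, E[X²]=35; IV: μ=8.1, E[X²]=73.71.
E[X] = 0.38·9.24 + 0.28·3.5 + 0.15·5 + 0.19·8.1 = 6.7802.
E[X²] = 0.38·86.856 + 0.28·15.1667 + 0.15·35 + 0.19·73.71 = 56.5068.
Var(X) = E[X²] − (E[X])² = 56.5068 − 45.9711 = 10.5357.
SD(X) = √10.5357 = 3.24588.

3.2459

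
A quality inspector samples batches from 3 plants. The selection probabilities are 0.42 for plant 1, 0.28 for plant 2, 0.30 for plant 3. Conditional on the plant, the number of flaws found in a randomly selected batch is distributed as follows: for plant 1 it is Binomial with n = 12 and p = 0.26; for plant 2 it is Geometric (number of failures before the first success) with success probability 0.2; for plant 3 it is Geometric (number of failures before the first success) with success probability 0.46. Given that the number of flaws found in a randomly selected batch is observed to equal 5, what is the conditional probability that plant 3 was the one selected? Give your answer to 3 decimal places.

Likelihoods P(X=5 | ·): 1: 0.114344; 2: 0.065536; 3: 0.0211216.
Posterior ∝ prior × likelihood. Numerator for 3: 0.3·0.0211216 = 0.00633648.
Normalizing constant: 0.42·0.114344 + 0.28·0.065536 + 0.3·0.0211216 = 0.0727111.
P(3 | observation) = 0.00633648 / 0.0727111 = 0.0871459.

0.087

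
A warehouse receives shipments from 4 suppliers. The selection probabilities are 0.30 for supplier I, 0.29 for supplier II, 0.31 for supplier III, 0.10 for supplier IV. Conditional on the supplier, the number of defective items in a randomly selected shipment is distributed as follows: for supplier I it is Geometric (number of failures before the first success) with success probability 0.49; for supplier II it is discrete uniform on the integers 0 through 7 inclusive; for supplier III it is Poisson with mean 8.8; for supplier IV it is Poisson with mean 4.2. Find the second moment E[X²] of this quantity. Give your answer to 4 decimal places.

For each component E[X²] = Var + (mean)², giving I: 3.20741; II: 17.5; III: 86.24; IV: 21.84.
Overall E[X²] = 0.3·3.20741 + 0.29·17.5 + 0.31·86.24 + 0.1·21.84 = 34.9556.

34.9556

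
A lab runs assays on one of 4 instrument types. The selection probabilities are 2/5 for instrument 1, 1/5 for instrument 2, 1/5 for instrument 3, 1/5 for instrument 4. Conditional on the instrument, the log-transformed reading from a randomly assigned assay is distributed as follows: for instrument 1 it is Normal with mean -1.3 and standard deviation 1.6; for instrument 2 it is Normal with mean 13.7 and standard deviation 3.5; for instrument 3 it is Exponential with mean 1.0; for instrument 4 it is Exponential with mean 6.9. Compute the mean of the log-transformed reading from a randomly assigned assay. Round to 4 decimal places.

Component means — 1: -1.3; 2: 13.7; 3: 1; 4: 6.9.
E[X] = 0.4·-1.3 + 0.2·13.7 + 0.2·1 + 0.2·6.9 = 3.8.

3.8000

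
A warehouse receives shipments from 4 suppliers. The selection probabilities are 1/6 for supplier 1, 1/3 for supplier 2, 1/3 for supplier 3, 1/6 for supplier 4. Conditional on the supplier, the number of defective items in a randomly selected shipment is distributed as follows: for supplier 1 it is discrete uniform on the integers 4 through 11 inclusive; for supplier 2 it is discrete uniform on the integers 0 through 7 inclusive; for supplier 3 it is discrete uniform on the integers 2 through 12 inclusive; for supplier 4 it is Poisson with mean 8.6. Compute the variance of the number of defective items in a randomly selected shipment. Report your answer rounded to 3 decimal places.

Per component, 1: μ=7.5, E[X²]=61.5; 2: μ=3.5, E[X²]=17.5; 3: μ=7, E[X²]=59; 4: μ=8.6, E[X²]=82.56.
E[X] = 0.166667·7.5 + 0.333333·3.5 + 0.333333·7 + 0.166667·8.6 = 6.18333.
E[X²] = 0.166667·61.5 + 0.333333·17.5 + 0.333333·59 + 0.166667·82.56 = 49.51.
Var(X) = E[X²] − (E[X])² = 49.51 − 38.2336 = 11.2764.

11.276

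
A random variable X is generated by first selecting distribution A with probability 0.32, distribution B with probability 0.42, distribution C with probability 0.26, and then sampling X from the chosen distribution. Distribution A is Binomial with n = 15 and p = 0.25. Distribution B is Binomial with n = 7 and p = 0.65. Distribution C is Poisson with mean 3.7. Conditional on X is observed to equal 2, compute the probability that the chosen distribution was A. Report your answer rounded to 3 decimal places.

Likelihoods P(X=2 | ·): A: 0.155907; B: 0.0466; C: 0.169233.
Posterior ∝ prior × likelihood. Numerator for A: 0.32·0.155907 = 0.0498903.
Normalizing constant: 0.32·0.155907 + 0.42·0.0466 + 0.26·0.169233 = 0.113463.
P(A | observation) = 0.0498903 / 0.113463 = 0.439706.

0.440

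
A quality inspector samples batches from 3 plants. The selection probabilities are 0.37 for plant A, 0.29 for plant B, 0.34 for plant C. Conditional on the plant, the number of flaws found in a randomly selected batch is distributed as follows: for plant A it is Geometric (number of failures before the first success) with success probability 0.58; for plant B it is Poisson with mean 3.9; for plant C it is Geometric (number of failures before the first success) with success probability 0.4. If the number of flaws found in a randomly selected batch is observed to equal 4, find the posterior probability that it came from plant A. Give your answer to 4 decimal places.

0.0826

Likelihoods P(X=4 | ·): A: 0.0180478; B: 0.195119; C: 0.05184.
Posterior ∝ prior × likelihood. Numerator for A: 0.37·0.0180478 = 0.0066777.
Normalizing constant: 0.37·0.0180478 + 0.29·0.195119 + 0.34·0.05184 = 0.0808877.
P(A | observation) = 0.0066777 / 0.0808877 = 0.0825552.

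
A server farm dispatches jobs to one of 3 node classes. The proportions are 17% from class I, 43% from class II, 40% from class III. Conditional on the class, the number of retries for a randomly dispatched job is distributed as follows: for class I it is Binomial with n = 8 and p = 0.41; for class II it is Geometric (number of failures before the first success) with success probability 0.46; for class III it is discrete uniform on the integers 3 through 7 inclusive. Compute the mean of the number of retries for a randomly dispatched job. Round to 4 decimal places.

3.0624

Component means — I: 3.28; II: 1.17391; III: 5.
E[X] = 0.17·3.28 + 0.43·1.17391 + 0.4·5 = 3.06238.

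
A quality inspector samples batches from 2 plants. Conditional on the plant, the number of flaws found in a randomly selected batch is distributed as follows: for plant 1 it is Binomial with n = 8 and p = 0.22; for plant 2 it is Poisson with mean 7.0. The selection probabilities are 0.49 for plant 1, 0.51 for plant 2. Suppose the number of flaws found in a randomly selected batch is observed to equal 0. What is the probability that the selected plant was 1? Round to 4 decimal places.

0.9931

Likelihoods P(X=0 | ·): 1: 0.137011; 2: 0.000911882.
Posterior ∝ prior × likelihood. Numerator for 1: 0.49·0.137011 = 0.0671356.
Normalizing constant: 0.49·0.137011 + 0.51·0.000911882 = 0.0676007.
P(1 | observation) = 0.0671356 / 0.0676007 = 0.99312.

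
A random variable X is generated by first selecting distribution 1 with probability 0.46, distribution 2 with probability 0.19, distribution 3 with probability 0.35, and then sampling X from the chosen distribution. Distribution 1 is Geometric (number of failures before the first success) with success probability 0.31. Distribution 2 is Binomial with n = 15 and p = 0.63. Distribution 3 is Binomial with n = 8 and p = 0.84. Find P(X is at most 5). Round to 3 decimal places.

Conditional on each component, P(X ≤ 5): 1: 0.892082; 2: 0.019016; 3: 0.122598.
By total probability, P(X ≤ 5) = 0.46·0.892082 + 0.19·0.019016 + 0.35·0.122598 = 0.45688.

0.457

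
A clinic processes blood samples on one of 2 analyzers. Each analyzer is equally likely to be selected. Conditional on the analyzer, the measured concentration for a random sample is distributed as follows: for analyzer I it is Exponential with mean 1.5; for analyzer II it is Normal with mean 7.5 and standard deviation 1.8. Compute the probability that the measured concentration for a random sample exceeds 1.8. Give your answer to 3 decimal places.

0.650

Conditional on each analyzer, P(X > 1.8): I: 0.301194; II: 0.999229.
By total probability, P(X > 1.8) = 0.5·0.301194 + 0.5·0.999229 = 0.650212.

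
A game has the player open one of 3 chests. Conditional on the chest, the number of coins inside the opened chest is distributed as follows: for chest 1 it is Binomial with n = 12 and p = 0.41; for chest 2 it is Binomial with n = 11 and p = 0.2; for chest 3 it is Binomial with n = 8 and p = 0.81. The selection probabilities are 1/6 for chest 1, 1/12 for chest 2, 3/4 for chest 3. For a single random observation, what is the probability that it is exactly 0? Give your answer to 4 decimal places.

0.0075

Conditional on each chest, P(X = 0): 1: 0.0017792; 2: 0.0858993; 3: 1.69836e-06.
By total probability, P(X = 0) = 0.166667·0.0017792 + 0.0833333·0.0858993 + 0.75·1.69836e-06 = 0.00745609.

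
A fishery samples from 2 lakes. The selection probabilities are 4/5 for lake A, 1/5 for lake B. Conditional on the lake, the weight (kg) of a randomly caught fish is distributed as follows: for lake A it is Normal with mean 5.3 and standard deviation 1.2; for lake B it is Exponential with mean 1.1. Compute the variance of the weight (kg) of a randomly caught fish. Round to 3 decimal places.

Per component, A: μ=5.3, E[X²]=29.53; B: μ=1.1, E[X²]=2.42.
E[X] = 0.8·5.3 + 0.2·1.1 = 4.46.
E[X²] = 0.8·29.53 + 0.2·2.42 = 24.108.
Var(X) = E[X²] − (E[X])² = 24.108 − 19.8916 = 4.2164.

4.216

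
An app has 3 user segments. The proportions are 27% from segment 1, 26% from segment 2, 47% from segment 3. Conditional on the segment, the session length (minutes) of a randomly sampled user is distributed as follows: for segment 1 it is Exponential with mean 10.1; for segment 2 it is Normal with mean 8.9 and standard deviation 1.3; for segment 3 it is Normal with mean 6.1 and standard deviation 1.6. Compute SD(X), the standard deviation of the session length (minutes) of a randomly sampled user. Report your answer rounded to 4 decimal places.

5.6811

Per component, 1: μ=10.1, E[X²]=204.02; 2: μ=8.9, E[X²]=80.9; 3: μ=6.1, E[X²]=39.77.
E[X] = 0.27·10.1 + 0.26·8.9 + 0.47·6.1 = 7.908.
E[X²] = 0.27·204.02 + 0.26·80.9 + 0.47·39.77 = 94.8113.
Var(X) = E[X²] − (E[X])² = 94.8113 − 62.5365 = 32.2748.
SD(X) = √32.2748 = 5.68109.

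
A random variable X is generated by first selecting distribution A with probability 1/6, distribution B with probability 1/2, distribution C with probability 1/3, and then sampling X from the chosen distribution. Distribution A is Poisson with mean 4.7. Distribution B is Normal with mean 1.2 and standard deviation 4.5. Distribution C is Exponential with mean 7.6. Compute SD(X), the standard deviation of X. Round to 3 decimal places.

Per component, A: μ=4.7, E[X²]=26.79; B: μ=1.2, E[X²]=21.69; C: μ=7.6, E[X²]=115.52.
E[X] = 0.166667·4.7 + 0.5·1.2 + 0.333333·7.6 = 3.91667.
E[X²] = 0.166667·26.79 + 0.5·21.69 + 0.333333·115.52 = 53.8167.
Var(X) = E[X²] − (E[X])² = 53.8167 − 15.3403 = 38.4764.
SD(X) = √38.4764 = 6.20293.

6.203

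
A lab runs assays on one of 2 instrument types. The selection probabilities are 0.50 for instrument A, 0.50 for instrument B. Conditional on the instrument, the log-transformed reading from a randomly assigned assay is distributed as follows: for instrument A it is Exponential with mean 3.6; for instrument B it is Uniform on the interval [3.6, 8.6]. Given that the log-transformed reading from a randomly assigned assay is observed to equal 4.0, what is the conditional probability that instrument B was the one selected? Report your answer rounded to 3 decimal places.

0.686

Likelihoods f(4.0 | ·): A: 0.0914425; B: 0.2.
Posterior ∝ prior × likelihood. Numerator for B: 0.5·0.2 = 0.1.
Normalizing constant: 0.5·0.0914425 + 0.5·0.2 = 0.145721.
P(B | observation) = 0.1 / 0.145721 = 0.686242.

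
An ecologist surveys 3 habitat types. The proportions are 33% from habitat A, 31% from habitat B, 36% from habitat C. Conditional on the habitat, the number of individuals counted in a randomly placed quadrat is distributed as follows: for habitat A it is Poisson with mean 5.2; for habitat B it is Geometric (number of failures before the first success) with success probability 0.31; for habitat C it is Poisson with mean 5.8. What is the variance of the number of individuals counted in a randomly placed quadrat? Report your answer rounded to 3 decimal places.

Per component, A: μ=5.2, E[X²]=32.24; B: μ=2.22581, E[X²]=12.1342; C: μ=5.8, E[X²]=39.44.
E[X] = 0.33·5.2 + 0.31·2.22581 + 0.36·5.8 = 4.494.
E[X²] = 0.33·32.24 + 0.31·12.1342 + 0.36·39.44 = 28.5992.
Var(X) = E[X²] − (E[X])² = 28.5992 − 20.196 = 8.40318.

8.403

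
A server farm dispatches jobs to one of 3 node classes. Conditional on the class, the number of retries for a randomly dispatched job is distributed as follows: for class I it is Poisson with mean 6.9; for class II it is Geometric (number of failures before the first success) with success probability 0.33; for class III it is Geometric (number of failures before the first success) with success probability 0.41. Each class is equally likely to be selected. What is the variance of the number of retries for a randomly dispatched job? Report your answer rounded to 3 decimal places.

11.508

Per component, I: μ=6.9, E[X²]=54.51; II: μ=2.0303, E[X²]=10.2746; III: μ=1.43902, E[X²]=5.58061.
E[X] = 0.333333·6.9 + 0.333333·2.0303 + 0.333333·1.43902 = 3.45644.
E[X²] = 0.333333·54.51 + 0.333333·10.2746 + 0.333333·5.58061 = 23.4551.
Var(X) = E[X²] − (E[X])² = 23.4551 − 11.947 = 11.5081.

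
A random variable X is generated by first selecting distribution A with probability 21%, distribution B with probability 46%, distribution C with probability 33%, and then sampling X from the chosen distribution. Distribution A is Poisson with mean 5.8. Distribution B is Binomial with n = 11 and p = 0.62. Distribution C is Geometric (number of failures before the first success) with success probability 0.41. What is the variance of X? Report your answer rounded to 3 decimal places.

Per component, A: μ=5.8, E[X²]=39.44; B: μ=6.82, E[X²]=49.104; C: μ=1.43902, E[X²]=5.58061.
E[X] = 0.21·5.8 + 0.46·6.82 + 0.33·1.43902 = 4.83008.
E[X²] = 0.21·39.44 + 0.46·49.104 + 0.33·5.58061 = 32.7118.
Var(X) = E[X²] − (E[X])² = 32.7118 − 23.3297 = 9.38219.

9.382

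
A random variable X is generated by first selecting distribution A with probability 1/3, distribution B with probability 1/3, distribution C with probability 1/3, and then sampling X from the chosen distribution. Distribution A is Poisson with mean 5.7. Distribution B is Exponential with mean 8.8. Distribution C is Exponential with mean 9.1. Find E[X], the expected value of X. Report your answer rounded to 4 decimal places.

7.8667

Component means — A: 5.7; B: 8.8; C: 9.1.
E[X] = 0.333333·5.7 + 0.333333·8.8 + 0.333333·9.1 = 7.86667.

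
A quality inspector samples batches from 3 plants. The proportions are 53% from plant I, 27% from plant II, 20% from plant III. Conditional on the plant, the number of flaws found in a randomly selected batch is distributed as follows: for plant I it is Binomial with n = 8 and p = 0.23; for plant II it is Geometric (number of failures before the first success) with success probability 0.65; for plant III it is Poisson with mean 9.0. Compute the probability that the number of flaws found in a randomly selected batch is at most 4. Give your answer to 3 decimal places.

Conditional on each plant, P(X ≤ 4): I: 0.98087; II: 0.994748; III: 0.0549636.
By total probability, P(X ≤ 4) = 0.53·0.98087 + 0.27·0.994748 + 0.2·0.0549636 = 0.799436.

0.799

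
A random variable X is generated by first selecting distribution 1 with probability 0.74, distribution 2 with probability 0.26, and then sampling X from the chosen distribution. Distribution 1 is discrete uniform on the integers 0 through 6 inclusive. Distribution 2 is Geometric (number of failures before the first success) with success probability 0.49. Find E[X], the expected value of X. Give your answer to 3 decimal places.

2.491

Component means — 1: 3; 2: 1.04082.
E[X] = 0.74·3 + 0.26·1.04082 = 2.49061.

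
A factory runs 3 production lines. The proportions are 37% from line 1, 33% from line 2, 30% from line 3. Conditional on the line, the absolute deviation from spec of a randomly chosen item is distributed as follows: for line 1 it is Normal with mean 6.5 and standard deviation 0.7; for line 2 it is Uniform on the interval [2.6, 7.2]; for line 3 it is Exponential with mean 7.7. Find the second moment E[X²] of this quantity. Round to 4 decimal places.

For each component E[X²] = Var + (mean)², giving 1: 42.74; 2: 25.7733; 3: 118.58.
Overall E[X²] = 0.37·42.74 + 0.33·25.7733 + 0.3·118.58 = 59.893.

59.8930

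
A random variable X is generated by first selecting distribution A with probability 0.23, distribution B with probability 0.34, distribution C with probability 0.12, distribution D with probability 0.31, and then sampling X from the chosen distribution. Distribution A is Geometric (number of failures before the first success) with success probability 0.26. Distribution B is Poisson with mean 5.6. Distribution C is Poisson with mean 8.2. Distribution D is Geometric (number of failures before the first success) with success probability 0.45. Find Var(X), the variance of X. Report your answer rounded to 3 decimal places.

Per component, A: μ=2.84615, E[X²]=19.0473; B: μ=5.6, E[X²]=36.96; C: μ=8.2, E[X²]=75.44; D: μ=1.22222, E[X²]=4.20988.
E[X] = 0.23·2.84615 + 0.34·5.6 + 0.12·8.2 + 0.31·1.22222 = 3.9215.
E[X²] = 0.23·19.0473 + 0.34·36.96 + 0.12·75.44 + 0.31·4.20988 = 27.3051.
Var(X) = E[X²] − (E[X])² = 27.3051 − 15.3782 = 11.927.

11.927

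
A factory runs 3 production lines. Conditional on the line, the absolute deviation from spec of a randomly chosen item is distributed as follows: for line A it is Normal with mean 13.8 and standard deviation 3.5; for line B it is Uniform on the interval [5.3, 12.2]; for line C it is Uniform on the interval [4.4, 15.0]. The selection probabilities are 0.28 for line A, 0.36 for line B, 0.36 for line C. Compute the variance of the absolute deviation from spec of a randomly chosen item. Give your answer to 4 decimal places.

12.6112

Per component, A: μ=13.8, E[X²]=202.69; B: μ=8.75, E[X²]=80.53; C: μ=9.7, E[X²]=103.453.
E[X] = 0.28·13.8 + 0.36·8.75 + 0.36·9.7 = 10.506.
E[X²] = 0.28·202.69 + 0.36·80.53 + 0.36·103.453 = 122.987.
Var(X) = E[X²] − (E[X])² = 122.987 − 110.376 = 12.6112.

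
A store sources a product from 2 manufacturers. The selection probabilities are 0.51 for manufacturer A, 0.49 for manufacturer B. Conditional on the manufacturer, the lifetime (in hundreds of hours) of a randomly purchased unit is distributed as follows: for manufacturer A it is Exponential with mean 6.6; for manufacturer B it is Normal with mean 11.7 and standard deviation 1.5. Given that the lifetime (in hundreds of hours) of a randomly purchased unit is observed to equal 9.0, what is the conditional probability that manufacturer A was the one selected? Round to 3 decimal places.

Likelihoods f(9.0 | ·): A: 0.0387468; B: 0.0526334.
Posterior ∝ prior × likelihood. Numerator for A: 0.51·0.0387468 = 0.0197609.
Normalizing constant: 0.51·0.0387468 + 0.49·0.0526334 = 0.0455513.
P(A | observation) = 0.0197609 / 0.0455513 = 0.433816.

0.434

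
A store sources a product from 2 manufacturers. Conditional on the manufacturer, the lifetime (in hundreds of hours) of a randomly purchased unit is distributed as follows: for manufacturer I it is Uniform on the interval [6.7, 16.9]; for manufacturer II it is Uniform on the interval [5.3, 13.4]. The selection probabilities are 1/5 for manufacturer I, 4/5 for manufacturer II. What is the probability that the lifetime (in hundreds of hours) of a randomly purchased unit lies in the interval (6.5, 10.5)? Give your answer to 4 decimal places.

0.4696

Conditional on each manufacturer, P(6.5 < X < 10.5): I: 0.372549; II: 0.493827.
By total probability, P(6.5 < X < 10.5) = 0.2·0.372549 + 0.8·0.493827 = 0.469572.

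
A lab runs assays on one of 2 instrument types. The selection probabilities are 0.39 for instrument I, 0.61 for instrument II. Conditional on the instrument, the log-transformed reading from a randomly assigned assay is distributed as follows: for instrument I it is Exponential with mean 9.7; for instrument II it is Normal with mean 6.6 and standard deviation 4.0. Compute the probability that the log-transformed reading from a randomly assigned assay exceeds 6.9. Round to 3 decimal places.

Conditional on each instrument, P(X > 6.9): I: 0.490986; II: 0.470107.
By total probability, P(X > 6.9) = 0.39·0.490986 + 0.61·0.470107 = 0.47825.

0.478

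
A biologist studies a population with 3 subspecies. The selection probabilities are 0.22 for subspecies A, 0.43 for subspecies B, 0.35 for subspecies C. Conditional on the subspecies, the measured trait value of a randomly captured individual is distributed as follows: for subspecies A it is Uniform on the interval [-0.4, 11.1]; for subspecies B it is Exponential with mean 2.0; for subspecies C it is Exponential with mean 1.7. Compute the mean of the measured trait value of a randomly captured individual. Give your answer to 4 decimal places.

2.6320

Component means — A: 5.35; B: 2; C: 1.7.
E[X] = 0.22·5.35 + 0.43·2 + 0.35·1.7 = 2.632.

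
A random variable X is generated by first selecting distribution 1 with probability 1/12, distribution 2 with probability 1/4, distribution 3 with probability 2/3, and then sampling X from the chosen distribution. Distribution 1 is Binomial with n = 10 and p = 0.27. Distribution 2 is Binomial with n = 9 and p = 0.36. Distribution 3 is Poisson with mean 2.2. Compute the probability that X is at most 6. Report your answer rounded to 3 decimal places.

Conditional on each component, P(X ≤ 6): 1: 0.994382; 2: 0.986718; 3: 0.992539.
By total probability, P(X ≤ 6) = 0.0833333·0.994382 + 0.25·0.986718 + 0.666667·0.992539 = 0.991237.

0.991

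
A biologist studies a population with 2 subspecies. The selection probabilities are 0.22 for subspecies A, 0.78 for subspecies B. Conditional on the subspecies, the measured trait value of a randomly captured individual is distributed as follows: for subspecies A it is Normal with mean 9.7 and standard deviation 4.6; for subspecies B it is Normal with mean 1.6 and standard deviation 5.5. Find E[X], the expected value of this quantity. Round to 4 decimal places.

3.3820

Component means — A: 9.7; B: 1.6.
E[X] = 0.22·9.7 + 0.78·1.6 = 3.382.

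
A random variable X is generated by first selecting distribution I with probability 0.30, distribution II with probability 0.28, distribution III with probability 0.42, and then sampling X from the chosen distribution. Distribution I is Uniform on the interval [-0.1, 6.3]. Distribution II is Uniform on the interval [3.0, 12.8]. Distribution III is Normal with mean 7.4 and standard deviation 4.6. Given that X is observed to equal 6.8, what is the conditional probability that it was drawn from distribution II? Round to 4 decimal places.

0.4417

Likelihoods f(6.8 | ·): I: 0; II: 0.102041; III: 0.085992.
Posterior ∝ prior × likelihood. Numerator for II: 0.28·0.102041 = 0.0285714.
Normalizing constant: 0.3·0 + 0.28·0.102041 + 0.42·0.085992 = 0.0646881.
P(II | observation) = 0.0285714 / 0.0646881 = 0.44168.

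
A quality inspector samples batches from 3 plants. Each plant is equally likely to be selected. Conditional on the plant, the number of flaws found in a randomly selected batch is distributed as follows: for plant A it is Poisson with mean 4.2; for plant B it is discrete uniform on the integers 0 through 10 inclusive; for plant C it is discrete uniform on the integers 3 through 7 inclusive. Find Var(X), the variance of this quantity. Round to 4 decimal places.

Per component, A: μ=4.2, E[X²]=21.84; B: μ=5, E[X²]=35; C: μ=5, E[X²]=27.
E[X] = 0.333333·4.2 + 0.333333·5 + 0.333333·5 = 4.73333.
E[X²] = 0.333333·21.84 + 0.333333·35 + 0.333333·27 = 27.9467.
Var(X) = E[X²] − (E[X])² = 27.9467 − 22.4044 = 5.54222.

5.5422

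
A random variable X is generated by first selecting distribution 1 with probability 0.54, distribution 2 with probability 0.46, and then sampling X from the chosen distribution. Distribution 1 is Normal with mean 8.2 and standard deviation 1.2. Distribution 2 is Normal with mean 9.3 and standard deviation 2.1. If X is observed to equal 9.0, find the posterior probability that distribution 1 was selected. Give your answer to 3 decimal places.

Likelihoods f(9.0 | ·): 1: 0.266207; 2: 0.188044.
Posterior ∝ prior × likelihood. Numerator for 1: 0.54·0.266207 = 0.143752.
Normalizing constant: 0.54·0.266207 + 0.46·0.188044 = 0.230252.
P(1 | observation) = 0.143752 / 0.230252 = 0.624324.

0.624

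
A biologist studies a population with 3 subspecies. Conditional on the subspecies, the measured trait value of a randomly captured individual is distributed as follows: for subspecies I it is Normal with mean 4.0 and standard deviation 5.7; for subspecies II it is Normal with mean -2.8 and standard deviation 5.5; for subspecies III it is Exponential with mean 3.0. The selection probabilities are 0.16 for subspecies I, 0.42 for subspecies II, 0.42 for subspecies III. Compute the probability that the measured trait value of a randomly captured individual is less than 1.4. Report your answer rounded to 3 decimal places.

0.535

Conditional on each subspecies, P(X < 1.4): I: 0.324145; II: 0.777458; III: 0.372911.
By total probability, P(X < 1.4) = 0.16·0.324145 + 0.42·0.777458 + 0.42·0.372911 = 0.535018.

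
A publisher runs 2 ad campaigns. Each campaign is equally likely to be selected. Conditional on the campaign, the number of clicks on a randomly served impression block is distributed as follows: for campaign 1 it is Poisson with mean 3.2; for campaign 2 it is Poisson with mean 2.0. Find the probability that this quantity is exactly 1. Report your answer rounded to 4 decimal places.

Conditional on each campaign, P(X = 1): 1: 0.130439; 2: 0.270671.
By total probability, P(X = 1) = 0.5·0.130439 + 0.5·0.270671 = 0.200555.

0.2006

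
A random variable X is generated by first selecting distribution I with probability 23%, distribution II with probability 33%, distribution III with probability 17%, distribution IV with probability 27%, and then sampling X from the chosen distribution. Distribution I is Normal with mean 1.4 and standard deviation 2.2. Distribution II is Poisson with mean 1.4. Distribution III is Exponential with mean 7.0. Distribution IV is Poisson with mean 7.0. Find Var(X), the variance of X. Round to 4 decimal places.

Per component, I: μ=1.4, E[X²]=6.8; II: μ=1.4, E[X²]=3.36; III: μ=7, E[X²]=98; IV: μ=7, E[X²]=56.
E[X] = 0.23·1.4 + 0.33·1.4 + 0.17·7 + 0.27·7 = 3.864.
E[X²] = 0.23·6.8 + 0.33·3.36 + 0.17·98 + 0.27·56 = 34.4528.
Var(X) = E[X²] − (E[X])² = 34.4528 − 14.9305 = 19.5223.

19.5223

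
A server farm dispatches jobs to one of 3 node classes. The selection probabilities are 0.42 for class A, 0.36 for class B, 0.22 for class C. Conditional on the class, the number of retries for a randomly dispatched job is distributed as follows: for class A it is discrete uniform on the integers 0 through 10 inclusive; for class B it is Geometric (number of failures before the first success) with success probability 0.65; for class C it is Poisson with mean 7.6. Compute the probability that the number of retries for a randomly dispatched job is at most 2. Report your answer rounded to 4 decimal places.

Conditional on each class, P(X ≤ 2): A: 0.272727; B: 0.957125; C: 0.0187569.
By total probability, P(X ≤ 2) = 0.42·0.272727 + 0.36·0.957125 + 0.22·0.0187569 = 0.463237.

0.4632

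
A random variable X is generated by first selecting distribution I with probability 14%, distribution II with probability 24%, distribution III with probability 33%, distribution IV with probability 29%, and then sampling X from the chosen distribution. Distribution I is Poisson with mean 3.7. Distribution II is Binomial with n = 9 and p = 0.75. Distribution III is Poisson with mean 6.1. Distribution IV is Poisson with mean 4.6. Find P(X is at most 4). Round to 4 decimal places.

0.3465

Conditional on each component, P(X ≤ 4): I: 0.687219; II: 0.0489273; III: 0.271894; IV: 0.513234.
By total probability, P(X ≤ 4) = 0.14·0.687219 + 0.24·0.0489273 + 0.33·0.271894 + 0.29·0.513234 = 0.346516.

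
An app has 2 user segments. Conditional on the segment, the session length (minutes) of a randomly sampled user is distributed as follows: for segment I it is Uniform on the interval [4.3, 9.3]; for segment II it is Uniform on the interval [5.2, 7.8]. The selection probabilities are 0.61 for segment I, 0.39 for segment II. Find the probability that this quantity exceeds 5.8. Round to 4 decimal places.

Conditional on each segment, P(X > 5.8): I: 0.7; II: 0.769231.
By total probability, P(X > 5.8) = 0.61·0.7 + 0.39·0.769231 = 0.727.

0.7270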